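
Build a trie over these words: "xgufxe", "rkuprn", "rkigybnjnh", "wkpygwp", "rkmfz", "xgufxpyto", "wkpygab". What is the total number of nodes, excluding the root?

36

Count nodes per top-level branch (shared prefixes stored once):
  'r'-branch (rkigybnjnh, rkmfz, rkuprn): 17 nodes
  'w'-branch (wkpygab, wkpygwp): 9 nodes
  'x'-branch (xgufxe, xgufxpyto): 10 nodes
Sum: 36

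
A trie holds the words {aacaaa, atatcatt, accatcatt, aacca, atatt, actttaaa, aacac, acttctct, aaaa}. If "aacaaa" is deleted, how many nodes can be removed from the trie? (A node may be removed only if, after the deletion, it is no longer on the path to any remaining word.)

Walk "aacaaa" from the leaf back toward the root, removing each node that no remaining word uses.
The suffix "aa" (2 nodes) is used only by "aacaaa"; the node for "aaca" still has the child "c", so pruning stops there.
Nodes removed: 2

2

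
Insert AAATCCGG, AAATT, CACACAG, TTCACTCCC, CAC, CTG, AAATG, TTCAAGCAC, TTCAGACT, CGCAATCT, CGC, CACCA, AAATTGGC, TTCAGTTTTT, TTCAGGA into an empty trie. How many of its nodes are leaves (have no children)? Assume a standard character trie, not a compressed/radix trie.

12

A leaf is a node with no children — equivalently, the end of a word that is not a proper prefix of any other stored word.
Those words: "AAATCCGG", "AAATG", "AAATTGGC", "CACACAG", "CACCA", "CGCAATCT", "CTG", "TTCAAGCAC", "TTCACTCCC", "TTCAGACT", "TTCAGGA", "TTCAGTTTTT"
Leaf count: 12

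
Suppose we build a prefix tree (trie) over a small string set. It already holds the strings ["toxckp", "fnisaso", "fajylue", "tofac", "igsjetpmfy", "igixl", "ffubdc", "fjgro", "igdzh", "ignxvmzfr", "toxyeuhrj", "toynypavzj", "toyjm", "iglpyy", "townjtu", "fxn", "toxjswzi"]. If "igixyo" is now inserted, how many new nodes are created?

2

Walking "igixyo" from the root, the first 4 characters ("igix") follow existing edges; "y" is the first miss.
So 6 − 4 = 2 new nodes.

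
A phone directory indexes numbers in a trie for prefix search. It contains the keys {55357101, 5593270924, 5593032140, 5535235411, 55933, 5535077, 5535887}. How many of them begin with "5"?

Filter for entries beginning with "5":
Words under "5": 5535077, 5535235411, 55357101, 5535887, 5593032140, 5593270924, 55933
Count: 7

7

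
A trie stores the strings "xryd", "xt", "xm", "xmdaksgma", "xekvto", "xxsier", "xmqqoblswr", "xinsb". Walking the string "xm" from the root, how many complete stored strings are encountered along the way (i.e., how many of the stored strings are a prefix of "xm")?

Traverse "xm" character by character; count nodes along the way that are marked as word ends.
Prefixes of the query that are stored words: "xm"
Count: 1

1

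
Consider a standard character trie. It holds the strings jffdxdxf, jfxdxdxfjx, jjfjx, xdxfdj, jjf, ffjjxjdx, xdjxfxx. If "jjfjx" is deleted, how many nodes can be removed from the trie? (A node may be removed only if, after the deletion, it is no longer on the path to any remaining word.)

After clearing the end-marker at "jjfjx", prune upward until reaching a node still needed by another word.
The suffix "jx" (2 nodes) is used only by "jjfjx"; "jjf" is itself a stored word, so pruning stops there.
Nodes removed: 2

2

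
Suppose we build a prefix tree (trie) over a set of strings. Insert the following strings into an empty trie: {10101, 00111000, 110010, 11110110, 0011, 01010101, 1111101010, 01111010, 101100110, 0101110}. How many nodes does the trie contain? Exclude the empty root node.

52

Trace insertions, counting only characters that open a new branch:
  "10101" → 5 new (1, 0, 1, 0, 1)
  "00111000" → 8 new (0, 0, 1, 1, 1, 0, 0, 0)
  "110010" → prefix "1" already present; 5 new (1, 0, 0, 1, 0)
  "11110110" → prefix "11" already present; 6 new (1, 1, 0, 1, 1, 0)
  "0011" → prefix "0011" already present; 0 new (none)
  "01010101" → prefix "0" already present; 7 new (1, 0, 1, 0, 1, 0, 1)
  "1111101010" → prefix "1111" already present; 6 new (1, 0, 1, 0, 1, 0)
  "01111010" → prefix "01" already present; 6 new (1, 1, 1, 0, 1, 0)
  "101100110" → prefix "101" already present; 6 new (1, 0, 0, 1, 1, 0)
  "0101110" → prefix "0101" already present; 3 new (1, 1, 0)
Total nodes = 5 + 8 + 5 + 6 + 0 + 7 + 6 + 6 + 6 + 3 = 52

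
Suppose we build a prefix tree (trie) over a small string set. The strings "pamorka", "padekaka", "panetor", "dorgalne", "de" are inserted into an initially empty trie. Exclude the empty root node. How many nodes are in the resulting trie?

27

Trie structure (* marks end of a word):
(root)
├─ d
│  ├─ e *
│  └─ o
│     └─ r
│        └─ g
│           └─ a
│              └─ l
│                 └─ n
│                    └─ e *
└─ p
   └─ a
      ├─ d
      │  └─ e
      │     └─ k
      │        └─ a
      │           └─ k
      │              └─ a *
      ├─ m
      │  └─ o
      │     └─ r
      │        └─ k
      │           └─ a *
      └─ n
         └─ e
            └─ t
               └─ o
                  └─ r *
Counting every labelled node above: 27.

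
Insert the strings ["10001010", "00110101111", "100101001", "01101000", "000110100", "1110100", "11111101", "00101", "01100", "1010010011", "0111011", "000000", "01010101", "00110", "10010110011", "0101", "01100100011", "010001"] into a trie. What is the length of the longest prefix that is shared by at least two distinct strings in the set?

6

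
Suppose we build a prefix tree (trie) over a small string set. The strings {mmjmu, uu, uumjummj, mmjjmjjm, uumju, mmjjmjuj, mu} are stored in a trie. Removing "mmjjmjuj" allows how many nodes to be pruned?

2

Walk "mmjjmjuj" from the leaf back toward the root, removing each node that no remaining word uses.
The suffix "uj" (2 nodes) is used only by "mmjjmjuj"; the node for "mmjjmj" still has the child "j", so pruning stops there.
Nodes removed: 2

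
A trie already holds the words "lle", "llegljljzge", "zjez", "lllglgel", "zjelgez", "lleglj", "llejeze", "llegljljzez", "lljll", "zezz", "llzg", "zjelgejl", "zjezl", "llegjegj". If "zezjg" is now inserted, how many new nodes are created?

The longest prefix of "zezjg" already in the trie is "zez" (length 3).
So 5 − 3 = 2 new nodes.

2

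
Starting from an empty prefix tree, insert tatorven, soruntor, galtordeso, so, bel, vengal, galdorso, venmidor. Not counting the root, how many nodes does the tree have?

Count nodes per top-level branch (shared prefixes stored once):
  'b'-branch (bel): 3 nodes
  'g'-branch (galdorso, galtordeso): 15 nodes
  's'-branch (so, soruntor): 8 nodes
  't'-branch (tatorven): 8 nodes
  'v'-branch (vengal, venmidor): 11 nodes
Sum: 45

45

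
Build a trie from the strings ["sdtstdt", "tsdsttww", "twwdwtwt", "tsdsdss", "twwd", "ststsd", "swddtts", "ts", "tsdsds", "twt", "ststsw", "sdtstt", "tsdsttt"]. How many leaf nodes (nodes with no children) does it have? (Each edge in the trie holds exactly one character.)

A leaf is a node with no children — equivalently, the end of a word that is not a proper prefix of any other stored word.
Those words: "sdtstdt", "sdtstt", "ststsd", "ststsw", "swddtts", "tsdsdss", "tsdsttt", "tsdsttww", "twt", "twwdwtwt"
Leaf count: 10

10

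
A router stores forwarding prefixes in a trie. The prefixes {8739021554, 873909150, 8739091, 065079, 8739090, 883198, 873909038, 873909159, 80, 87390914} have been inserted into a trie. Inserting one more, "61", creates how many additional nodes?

2

Nothing in the trie begins with "6"; the whole of "61" is new.
2 − 0 = 2 new nodes.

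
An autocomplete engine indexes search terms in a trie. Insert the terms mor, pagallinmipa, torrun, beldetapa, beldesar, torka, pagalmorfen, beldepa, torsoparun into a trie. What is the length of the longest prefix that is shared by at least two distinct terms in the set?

Equivalently: take the maximum, over all pairs, of their longest common prefix length.
"beldepa" and "beldesar" agree on "belde" (5 characters) before diverging; nothing deeper is shared.
Longest shared-prefix length: 5

5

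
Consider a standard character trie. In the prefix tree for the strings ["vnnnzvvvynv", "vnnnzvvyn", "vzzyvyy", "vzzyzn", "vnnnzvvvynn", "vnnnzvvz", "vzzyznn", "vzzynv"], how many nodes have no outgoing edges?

7

A leaf is a node with no children — equivalently, the end of a word that is not a proper prefix of any other stored word.
Those words: "vnnnzvvvynn", "vnnnzvvvynv", "vnnnzvvyn", "vnnnzvvz", "vzzynv", "vzzyvyy", "vzzyznn"
Leaf count: 7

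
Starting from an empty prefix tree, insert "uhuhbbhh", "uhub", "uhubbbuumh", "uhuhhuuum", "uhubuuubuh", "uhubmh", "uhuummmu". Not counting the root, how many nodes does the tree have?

33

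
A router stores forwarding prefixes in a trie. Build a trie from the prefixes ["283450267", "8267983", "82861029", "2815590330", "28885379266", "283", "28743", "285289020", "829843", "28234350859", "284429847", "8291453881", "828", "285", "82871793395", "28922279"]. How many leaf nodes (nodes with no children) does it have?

A leaf is a node with no children — equivalently, the end of a word that is not a proper prefix of any other stored word.
Those words: "2815590330", "28234350859", "283450267", "284429847", "285289020", "28743", "28885379266", "28922279", "8267983", "82861029", "82871793395", "8291453881", "829843"
Leaf count: 13

13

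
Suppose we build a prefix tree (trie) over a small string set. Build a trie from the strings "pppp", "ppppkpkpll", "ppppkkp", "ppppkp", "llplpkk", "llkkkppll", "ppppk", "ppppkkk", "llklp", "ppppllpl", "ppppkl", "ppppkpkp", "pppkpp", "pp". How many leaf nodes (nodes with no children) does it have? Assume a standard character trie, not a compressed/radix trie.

A leaf is a node with no children — equivalently, the end of a word that is not a proper prefix of any other stored word.
Those words: "llkkkppll", "llklp", "llplpkk", "pppkpp", "ppppkkk", "ppppkkp", "ppppkl", "ppppkpkpll", "ppppllpl"
Leaf count: 9

9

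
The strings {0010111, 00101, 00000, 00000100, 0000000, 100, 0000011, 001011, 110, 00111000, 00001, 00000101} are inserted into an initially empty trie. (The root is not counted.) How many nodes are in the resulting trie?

Count nodes per top-level branch (shared prefixes stored once):
  '0'-branch (00000, 0000000, 00000100, 00000101, 0000011, 00001, 00101, 001011, 0010111, 00111000): 23 nodes
  '1'-branch (100, 110): 5 nodes
Sum: 28

28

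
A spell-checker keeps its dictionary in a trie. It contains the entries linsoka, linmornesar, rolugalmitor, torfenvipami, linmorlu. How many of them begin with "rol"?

Traverse to the node for "rol", then collect every word in that subtree.
Matches: "rolugalmitor"
Count: 1

1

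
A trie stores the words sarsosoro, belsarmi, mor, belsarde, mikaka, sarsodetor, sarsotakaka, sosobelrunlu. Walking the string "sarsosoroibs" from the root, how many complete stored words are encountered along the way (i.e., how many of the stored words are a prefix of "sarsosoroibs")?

Traverse "sarsosoroibs" character by character; count nodes along the way that are marked as word ends.
Prefixes of the query that are stored words: "sarsosoro"
Count: 1

1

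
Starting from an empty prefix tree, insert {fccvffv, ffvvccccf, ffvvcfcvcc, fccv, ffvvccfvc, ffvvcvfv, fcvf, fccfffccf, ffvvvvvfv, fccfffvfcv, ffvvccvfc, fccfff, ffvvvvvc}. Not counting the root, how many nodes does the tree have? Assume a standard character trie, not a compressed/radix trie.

47

Count nodes per top-level branch (shared prefixes stored once):
  'f'-branch (fccfff, fccfffccf, fccfffvfcv, fccv, fccvffv, fcvf, ffvvccccf, ffvvccfvc, ffvvccvfc, ffvvcfcvcc, ffvvcvfv, ffvvvvvc, ffvvvvvfv): 47 nodes
Sum: 47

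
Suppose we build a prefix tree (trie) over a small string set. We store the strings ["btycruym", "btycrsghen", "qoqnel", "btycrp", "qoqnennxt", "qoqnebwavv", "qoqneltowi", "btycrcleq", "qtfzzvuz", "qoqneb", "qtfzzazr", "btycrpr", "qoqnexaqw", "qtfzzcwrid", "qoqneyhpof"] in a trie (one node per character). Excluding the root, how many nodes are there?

For each word, the new-node count is its length minus the longest prefix already in the trie:
  "btycruym" → 8 new (b, t, y, c, r, u, y, m)
  "btycrsghen" → prefix "btycr" already present; 5 new (s, g, h, e, n)
  "qoqnel" → 6 new (q, o, q, n, e, l)
  "btycrp" → prefix "btycr" already present; 1 new (p)
  "qoqnennxt" → prefix "qoqne" already present; 4 new (n, n, x, t)
  "qoqnebwavv" → prefix "qoqne" already present; 5 new (b, w, a, v, v)
  "qoqneltowi" → prefix "qoqnel" already present; 4 new (t, o, w, i)
  "btycrcleq" → prefix "btycr" already present; 4 new (c, l, e, q)
  "qtfzzvuz" → prefix "q" already present; 7 new (t, f, z, z, v, u, z)
  "qoqneb" → prefix "qoqneb" already present; 0 new (none)
  "qtfzzazr" → prefix "qtfzz" already present; 3 new (a, z, r)
  "btycrpr" → prefix "btycrp" already present; 1 new (r)
  "qoqnexaqw" → prefix "qoqne" already present; 4 new (x, a, q, w)
  "qtfzzcwrid" → prefix "qtfzz" already present; 5 new (c, w, r, i, d)
  "qoqneyhpof" → prefix "qoqne" already present; 5 new (y, h, p, o, f)
Total nodes = 8 + 5 + 6 + 1 + 4 + 5 + 4 + 4 + 7 + 0 + 3 + 1 + 4 + 5 + 5 = 62

62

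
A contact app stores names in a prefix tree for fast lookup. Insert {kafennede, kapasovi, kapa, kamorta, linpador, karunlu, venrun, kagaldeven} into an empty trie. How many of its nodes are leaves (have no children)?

7

Leaves are exactly the stored words that no other stored word extends.
Those words: "kafennede", "kagaldeven", "kamorta", "kapasovi", "karunlu", "linpador", "venrun"
Leaf count: 7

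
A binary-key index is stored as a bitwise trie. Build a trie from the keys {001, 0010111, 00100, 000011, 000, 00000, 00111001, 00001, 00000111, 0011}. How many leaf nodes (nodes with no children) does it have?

A leaf is a node with no children — equivalently, the end of a word that is not a proper prefix of any other stored word.
Those words: "00000111", "000011", "00100", "0010111", "00111001"
Leaf count: 5

5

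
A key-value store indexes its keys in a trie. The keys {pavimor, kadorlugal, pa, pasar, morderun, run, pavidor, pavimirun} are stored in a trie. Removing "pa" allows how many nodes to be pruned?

After clearing the end-marker at "pa", prune upward until reaching a node still needed by another word.
Every node on "pa" is still needed (e.g. by "pavimor"), so nothing is freed.
Nodes removed: 0

0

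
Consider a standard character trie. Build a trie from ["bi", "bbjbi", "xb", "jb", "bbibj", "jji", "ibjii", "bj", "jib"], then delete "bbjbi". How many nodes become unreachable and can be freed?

3

After clearing the end-marker at "bbjbi", prune upward until reaching a node still needed by another word.
The suffix "jbi" (3 nodes) is used only by "bbjbi"; the node for "bb" still has the child "i", so pruning stops there.
Nodes removed: 3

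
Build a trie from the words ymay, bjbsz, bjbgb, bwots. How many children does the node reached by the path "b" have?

2

The children of the "b" node are the distinct next characters among strings starting with "b".
Distinct next characters after "b": j, w.
That node has 2 child edges.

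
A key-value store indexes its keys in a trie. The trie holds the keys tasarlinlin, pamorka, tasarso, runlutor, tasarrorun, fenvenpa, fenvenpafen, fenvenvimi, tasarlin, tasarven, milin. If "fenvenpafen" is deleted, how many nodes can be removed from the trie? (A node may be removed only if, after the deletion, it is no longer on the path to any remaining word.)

A node on "fenvenpafen"'s path can go only if nothing else ends at it or branches off below it.
The suffix "fen" (3 nodes) is used only by "fenvenpafen"; "fenvenpa" is itself a stored word, so pruning stops there.
Nodes removed: 3

3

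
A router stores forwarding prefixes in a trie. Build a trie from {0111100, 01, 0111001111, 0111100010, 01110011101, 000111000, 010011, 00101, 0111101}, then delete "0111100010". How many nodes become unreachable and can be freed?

3

A node on "0111100010"'s path can go only if nothing else ends at it or branches off below it.
The suffix "010" (3 nodes) is used only by "0111100010"; "0111100" is itself a stored word, so pruning stops there.
Nodes removed: 3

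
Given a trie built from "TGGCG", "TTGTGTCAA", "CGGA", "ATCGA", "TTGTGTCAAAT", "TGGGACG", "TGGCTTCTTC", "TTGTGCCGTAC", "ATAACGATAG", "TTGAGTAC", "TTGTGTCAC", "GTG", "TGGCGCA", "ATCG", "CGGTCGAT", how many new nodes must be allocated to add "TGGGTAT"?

"TGGG" is already a path in the trie; the remaining "TAT" must be added.
Each of the 3 remaining characters creates one node.

3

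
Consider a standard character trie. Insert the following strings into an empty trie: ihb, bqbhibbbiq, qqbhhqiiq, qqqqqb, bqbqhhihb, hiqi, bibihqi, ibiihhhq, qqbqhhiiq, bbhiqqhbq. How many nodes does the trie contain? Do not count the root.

Trace insertions, counting only characters that open a new branch:
  "ihb" → 3 new (i, h, b)
  "bqbhibbbiq" → 10 new (b, q, b, h, i, b, b, b, i, q)
  "qqbhhqiiq" → 9 new (q, q, b, h, h, q, i, i, q)
  "qqqqqb" → prefix "qq" already present; 4 new (q, q, q, b)
  "bqbqhhihb" → prefix "bqb" already present; 6 new (q, h, h, i, h, b)
  "hiqi" → 4 new (h, i, q, i)
  "bibihqi" → prefix "b" already present; 6 new (i, b, i, h, q, i)
  "ibiihhhq" → prefix "i" already present; 7 new (b, i, i, h, h, h, q)
  "qqbqhhiiq" → prefix "qqb" already present; 6 new (q, h, h, i, i, q)
  "bbhiqqhbq" → prefix "b" already present; 8 new (b, h, i, q, q, h, b, q)
Total nodes = 3 + 10 + 9 + 4 + 6 + 4 + 6 + 7 + 6 + 8 = 63

63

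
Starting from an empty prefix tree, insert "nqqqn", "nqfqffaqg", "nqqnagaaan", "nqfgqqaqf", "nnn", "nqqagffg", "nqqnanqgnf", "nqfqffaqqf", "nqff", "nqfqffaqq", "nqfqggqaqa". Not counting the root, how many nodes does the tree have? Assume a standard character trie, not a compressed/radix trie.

Insert word by word; a character creates a node only if that edge doesn't already exist:
  "nqqqn" → 5 new (n, q, q, q, n)
  "nqfqffaqg" → prefix "nq" already present; 7 new (f, q, f, f, a, q, g)
  "nqqnagaaan" → prefix "nqq" already present; 7 new (n, a, g, a, a, a, n)
  "nqfgqqaqf" → prefix "nqf" already present; 6 new (g, q, q, a, q, f)
  "nnn" → prefix "n" already present; 2 new (n, n)
  "nqqagffg" → prefix "nqq" already present; 5 new (a, g, f, f, g)
  "nqqnanqgnf" → prefix "nqqna" already present; 5 new (n, q, g, n, f)
  "nqfqffaqqf" → prefix "nqfqffaq" already present; 2 new (q, f)
  "nqff" → prefix "nqf" already present; 1 new (f)
  "nqfqffaqq" → prefix "nqfqffaqq" already present; 0 new (none)
  "nqfqggqaqa" → prefix "nqfq" already present; 6 new (g, g, q, a, q, a)
Total nodes = 5 + 7 + 7 + 6 + 2 + 5 + 5 + 2 + 1 + 0 + 6 = 46

46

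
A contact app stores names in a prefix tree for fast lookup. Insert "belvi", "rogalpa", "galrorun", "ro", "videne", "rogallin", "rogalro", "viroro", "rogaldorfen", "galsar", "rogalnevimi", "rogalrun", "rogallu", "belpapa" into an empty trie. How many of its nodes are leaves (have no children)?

A leaf is a node with no children — equivalently, the end of a word that is not a proper prefix of any other stored word.
Those words: "belpapa", "belvi", "galrorun", "galsar", "rogaldorfen", "rogallin", "rogallu", "rogalnevimi", "rogalpa", "rogalro", "rogalrun", "videne", "viroro"
Leaf count: 13

13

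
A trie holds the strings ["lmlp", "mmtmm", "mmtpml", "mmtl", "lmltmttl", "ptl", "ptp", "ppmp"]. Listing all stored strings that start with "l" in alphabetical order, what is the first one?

Filter for "l…" and sort: "lmlp", "lmltmttl"
Position 1: lmlp

lmlp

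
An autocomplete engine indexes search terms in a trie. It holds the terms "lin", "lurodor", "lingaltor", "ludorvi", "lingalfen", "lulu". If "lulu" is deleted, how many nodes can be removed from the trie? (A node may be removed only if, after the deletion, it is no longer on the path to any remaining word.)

After clearing the end-marker at "lulu", prune upward until reaching a node still needed by another word.
The suffix "lu" (2 nodes) is used only by "lulu"; the node for "lu" still has the child "r", so pruning stops there.
Nodes removed: 2

2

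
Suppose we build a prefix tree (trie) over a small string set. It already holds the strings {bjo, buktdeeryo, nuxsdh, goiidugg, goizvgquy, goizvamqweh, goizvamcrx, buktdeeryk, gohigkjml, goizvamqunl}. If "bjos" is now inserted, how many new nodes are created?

1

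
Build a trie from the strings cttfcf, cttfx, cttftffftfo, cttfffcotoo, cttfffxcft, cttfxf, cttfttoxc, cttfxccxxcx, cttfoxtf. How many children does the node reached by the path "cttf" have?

5

Follow the path "cttf" to its node, then look at its outgoing edges.
Distinct next characters after "cttf": c, f, o, t, x.
That node has 5 child edges.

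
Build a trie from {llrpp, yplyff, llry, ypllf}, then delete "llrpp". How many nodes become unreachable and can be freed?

After clearing the end-marker at "llrpp", prune upward until reaching a node still needed by another word.
The suffix "pp" (2 nodes) is used only by "llrpp"; the node for "llr" still has the child "y", so pruning stops there.
Nodes removed: 2

2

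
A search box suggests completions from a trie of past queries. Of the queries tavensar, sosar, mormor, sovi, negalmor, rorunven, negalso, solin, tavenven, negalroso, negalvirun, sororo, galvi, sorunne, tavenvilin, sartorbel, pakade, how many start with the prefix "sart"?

Filter for entries beginning with "sart":
Words under "sart": sartorbel
Count: 1

1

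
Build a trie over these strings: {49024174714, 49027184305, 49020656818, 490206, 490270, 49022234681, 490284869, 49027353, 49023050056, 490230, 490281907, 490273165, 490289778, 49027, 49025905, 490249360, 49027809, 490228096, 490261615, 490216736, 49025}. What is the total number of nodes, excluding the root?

84

Insert word by word; a character creates a node only if that edge doesn't already exist:
  "49024174714" → 11 new (4, 9, 0, 2, 4, 1, 7, 4, 7, 1, 4)
  "49027184305" → prefix "4902" already present; 7 new (7, 1, 8, 4, 3, 0, 5)
  "49020656818" → prefix "4902" already present; 7 new (0, 6, 5, 6, 8, 1, 8)
  "490206" → prefix "490206" already present; 0 new (none)
  "490270" → prefix "49027" already present; 1 new (0)
  "49022234681" → prefix "4902" already present; 7 new (2, 2, 3, 4, 6, 8, 1)
  "490284869" → prefix "4902" already present; 5 new (8, 4, 8, 6, 9)
  "49027353" → prefix "49027" already present; 3 new (3, 5, 3)
  "49023050056" → prefix "4902" already present; 7 new (3, 0, 5, 0, 0, 5, 6)
  "490230" → prefix "490230" already present; 0 new (none)
  "490281907" → prefix "49028" already present; 4 new (1, 9, 0, 7)
  "490273165" → prefix "490273" already present; 3 new (1, 6, 5)
  "490289778" → prefix "49028" already present; 4 new (9, 7, 7, 8)
  "49027" → prefix "49027" already present; 0 new (none)
  "49025905" → prefix "4902" already present; 4 new (5, 9, 0, 5)
  "490249360" → prefix "49024" already present; 4 new (9, 3, 6, 0)
  "49027809" → prefix "49027" already present; 3 new (8, 0, 9)
  "490228096" → prefix "49022" already present; 4 new (8, 0, 9, 6)
  "490261615" → prefix "4902" already present; 5 new (6, 1, 6, 1, 5)
  "490216736" → prefix "4902" already present; 5 new (1, 6, 7, 3, 6)
  "49025" → prefix "49025" already present; 0 new (none)
Total nodes = 11 + 7 + 7 + 0 + 1 + 7 + 5 + 3 + 7 + 0 + 4 + 3 + 4 + 0 + 4 + 4 + 3 + 4 + 5 + 5 + 0 = 84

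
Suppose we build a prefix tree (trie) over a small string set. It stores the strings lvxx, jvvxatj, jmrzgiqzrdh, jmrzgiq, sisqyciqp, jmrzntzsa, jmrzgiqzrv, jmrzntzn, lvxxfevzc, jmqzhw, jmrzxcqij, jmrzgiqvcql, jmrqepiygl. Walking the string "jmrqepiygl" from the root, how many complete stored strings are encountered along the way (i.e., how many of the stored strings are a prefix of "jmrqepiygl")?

Walk "jmrqepiygl" from the root; an end-of-word marker is hit whenever a stored word is a prefix of "jmrqepiygl".
Prefixes of the query that are stored words: "jmrqepiygl"
Count: 1

1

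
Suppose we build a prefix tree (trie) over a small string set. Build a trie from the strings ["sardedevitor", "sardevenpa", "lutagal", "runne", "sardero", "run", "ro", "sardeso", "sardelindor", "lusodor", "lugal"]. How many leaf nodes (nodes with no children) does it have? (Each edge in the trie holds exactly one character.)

10

Leaves are exactly the stored words that no other stored word extends.
Those words: "lugal", "lusodor", "lutagal", "ro", "runne", "sardedevitor", "sardelindor", "sardero", "sardeso", "sardevenpa"
Leaf count: 10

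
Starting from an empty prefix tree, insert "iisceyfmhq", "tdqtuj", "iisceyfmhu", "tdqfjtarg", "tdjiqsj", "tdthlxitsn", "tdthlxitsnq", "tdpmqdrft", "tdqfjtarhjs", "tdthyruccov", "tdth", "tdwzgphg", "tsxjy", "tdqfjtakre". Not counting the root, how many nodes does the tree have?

Insert word by word; a character creates a node only if that edge doesn't already exist:
  "iisceyfmhq" → 10 new (i, i, s, c, e, y, f, m, h, q)
  "tdqtuj" → 6 new (t, d, q, t, u, j)
  "iisceyfmhu" → prefix "iisceyfmh" already present; 1 new (u)
  "tdqfjtarg" → prefix "tdq" already present; 6 new (f, j, t, a, r, g)
  "tdjiqsj" → prefix "td" already present; 5 new (j, i, q, s, j)
  "tdthlxitsn" → prefix "td" already present; 8 new (t, h, l, x, i, t, s, n)
  "tdthlxitsnq" → prefix "tdthlxitsn" already present; 1 new (q)
  "tdpmqdrft" → prefix "td" already present; 7 new (p, m, q, d, r, f, t)
  "tdqfjtarhjs" → prefix "tdqfjtar" already present; 3 new (h, j, s)
  "tdthyruccov" → prefix "tdth" already present; 7 new (y, r, u, c, c, o, v)
  "tdth" → prefix "tdth" already present; 0 new (none)
  "tdwzgphg" → prefix "td" already present; 6 new (w, z, g, p, h, g)
  "tsxjy" → prefix "t" already present; 4 new (s, x, j, y)
  "tdqfjtakre" → prefix "tdqfjta" already present; 3 new (k, r, e)
Total nodes = 10 + 6 + 1 + 6 + 5 + 8 + 1 + 7 + 3 + 7 + 0 + 6 + 4 + 3 = 67

67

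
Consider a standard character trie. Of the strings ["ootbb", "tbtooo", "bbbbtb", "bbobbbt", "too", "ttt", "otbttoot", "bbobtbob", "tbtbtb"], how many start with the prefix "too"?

1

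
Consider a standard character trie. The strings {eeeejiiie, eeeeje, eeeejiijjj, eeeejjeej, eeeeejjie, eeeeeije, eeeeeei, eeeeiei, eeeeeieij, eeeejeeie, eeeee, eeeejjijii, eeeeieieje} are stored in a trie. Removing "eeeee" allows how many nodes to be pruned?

Walk "eeeee" from the leaf back toward the root, removing each node that no remaining word uses.
Every node on "eeeee" is still needed (e.g. by "eeeeejjie"), so nothing is freed.
Nodes removed: 0

0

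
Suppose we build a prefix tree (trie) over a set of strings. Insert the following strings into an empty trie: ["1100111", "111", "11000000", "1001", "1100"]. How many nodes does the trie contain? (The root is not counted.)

Count nodes per top-level branch (shared prefixes stored once):
  '1'-branch (1001, 1100, 11000000, 1100111, 111): 15 nodes
Sum: 15

15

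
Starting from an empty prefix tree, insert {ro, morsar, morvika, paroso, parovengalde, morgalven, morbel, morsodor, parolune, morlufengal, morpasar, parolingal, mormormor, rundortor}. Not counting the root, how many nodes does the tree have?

75

Insert word by word; a character creates a node only if that edge doesn't already exist:
  "ro" → 2 new (r, o)
  "morsar" → 6 new (m, o, r, s, a, r)
  "morvika" → prefix "mor" already present; 4 new (v, i, k, a)
  "paroso" → 6 new (p, a, r, o, s, o)
  "parovengalde" → prefix "paro" already present; 8 new (v, e, n, g, a, l, d, e)
  "morgalven" → prefix "mor" already present; 6 new (g, a, l, v, e, n)
  "morbel" → prefix "mor" already present; 3 new (b, e, l)
  "morsodor" → prefix "mors" already present; 4 new (o, d, o, r)
  "parolune" → prefix "paro" already present; 4 new (l, u, n, e)
  "morlufengal" → prefix "mor" already present; 8 new (l, u, f, e, n, g, a, l)
  "morpasar" → prefix "mor" already present; 5 new (p, a, s, a, r)
  "parolingal" → prefix "parol" already present; 5 new (i, n, g, a, l)
  "mormormor" → prefix "mor" already present; 6 new (m, o, r, m, o, r)
  "rundortor" → prefix "r" already present; 8 new (u, n, d, o, r, t, o, r)
Total nodes = 2 + 6 + 4 + 6 + 8 + 6 + 3 + 4 + 4 + 8 + 5 + 5 + 6 + 8 = 75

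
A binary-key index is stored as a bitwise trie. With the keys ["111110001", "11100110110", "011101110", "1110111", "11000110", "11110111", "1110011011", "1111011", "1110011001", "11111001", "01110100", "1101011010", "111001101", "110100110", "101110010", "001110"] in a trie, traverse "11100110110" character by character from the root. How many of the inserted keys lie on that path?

3

Check each prefix of "11100110110" against the stored set — each match is an end-marker on the path.
Prefixes of the query that are stored words: "111001101", "1110011011", "11100110110"
Count: 3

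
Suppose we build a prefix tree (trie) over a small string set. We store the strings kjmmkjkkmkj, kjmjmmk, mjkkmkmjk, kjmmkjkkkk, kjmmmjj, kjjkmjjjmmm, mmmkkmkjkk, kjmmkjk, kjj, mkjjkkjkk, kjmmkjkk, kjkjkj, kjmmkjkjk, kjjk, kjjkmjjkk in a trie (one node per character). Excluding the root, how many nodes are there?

Count nodes per top-level branch (shared prefixes stored once):
  'k'-branch (kjj, kjjk, kjjkmjjjmmm, kjjkmjjkk, kjkjkj, kjmjmmk, kjmmkjk, kjmmkjkjk, kjmmkjkk, kjmmkjkkkk, kjmmkjkkmkj, kjmmmjj): 37 nodes
  'm'-branch (mjkkmkmjk, mkjjkkjkk, mmmkkmkjkk): 26 nodes
Sum: 63

63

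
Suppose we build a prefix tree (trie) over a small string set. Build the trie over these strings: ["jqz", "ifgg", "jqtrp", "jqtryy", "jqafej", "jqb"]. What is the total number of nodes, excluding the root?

17

Trie structure (* marks end of a word):
(root)
├─ i
│  └─ f
│     └─ g
│        └─ g *
└─ j
   └─ q
      ├─ a
      │  └─ f
      │     └─ e
      │        └─ j *
      ├─ b *
      ├─ t
      │  └─ r
      │     ├─ p *
      │     └─ y
      │        └─ y *
      └─ z *
Counting every labelled node above: 17.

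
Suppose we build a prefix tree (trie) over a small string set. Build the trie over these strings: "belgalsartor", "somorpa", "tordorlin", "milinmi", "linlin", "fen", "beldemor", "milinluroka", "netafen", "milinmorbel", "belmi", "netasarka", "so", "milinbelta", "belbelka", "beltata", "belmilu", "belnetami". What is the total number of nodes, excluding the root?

Insert word by word; a character creates a node only if that edge doesn't already exist:
  "belgalsartor" → 12 new (b, e, l, g, a, l, s, a, r, t, o, r)
  "somorpa" → 7 new (s, o, m, o, r, p, a)
  "tordorlin" → 9 new (t, o, r, d, o, r, l, i, n)
  "milinmi" → 7 new (m, i, l, i, n, m, i)
  "linlin" → 6 new (l, i, n, l, i, n)
  "fen" → 3 new (f, e, n)
  "beldemor" → prefix "bel" already present; 5 new (d, e, m, o, r)
  "milinluroka" → prefix "milin" already present; 6 new (l, u, r, o, k, a)
  "netafen" → 7 new (n, e, t, a, f, e, n)
  "milinmorbel" → prefix "milinm" already present; 5 new (o, r, b, e, l)
  "belmi" → prefix "bel" already present; 2 new (m, i)
  "netasarka" → prefix "neta" already present; 5 new (s, a, r, k, a)
  "so" → prefix "so" already present; 0 new (none)
  "milinbelta" → prefix "milin" already present; 5 new (b, e, l, t, a)
  "belbelka" → prefix "bel" already present; 5 new (b, e, l, k, a)
  "beltata" → prefix "bel" already present; 4 new (t, a, t, a)
  "belmilu" → prefix "belmi" already present; 2 new (l, u)
  "belnetami" → prefix "bel" already present; 6 new (n, e, t, a, m, i)
Total nodes = 12 + 7 + 9 + 7 + 6 + 3 + 5 + 6 + 7 + 5 + 2 + 5 + 0 + 5 + 5 + 4 + 2 + 6 = 96

96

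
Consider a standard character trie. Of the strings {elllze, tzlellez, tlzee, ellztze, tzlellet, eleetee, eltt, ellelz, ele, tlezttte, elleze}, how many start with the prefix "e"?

7

Walk to "e"; the words in its subtree are exactly those with that prefix.
Matches: "ele", "eleetee", "ellelz", "elleze", "elllze", "ellztze", "eltt"
Count: 7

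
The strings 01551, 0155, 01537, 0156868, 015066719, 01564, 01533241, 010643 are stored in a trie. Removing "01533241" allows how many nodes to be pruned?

A node on "01533241"'s path can go only if nothing else ends at it or branches off below it.
The suffix "3241" (4 nodes) is used only by "01533241"; the node for "0153" still has the child "7", so pruning stops there.
Nodes removed: 4

4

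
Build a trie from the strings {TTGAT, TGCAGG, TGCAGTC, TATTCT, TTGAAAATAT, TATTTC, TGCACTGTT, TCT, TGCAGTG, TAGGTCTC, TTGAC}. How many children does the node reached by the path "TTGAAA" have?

Follow the path "TTGAAA" to its node, then look at its outgoing edges.
Characters that immediately follow "TTGAAA" among the stored strings: {A}.
That node has 1 child edge.

1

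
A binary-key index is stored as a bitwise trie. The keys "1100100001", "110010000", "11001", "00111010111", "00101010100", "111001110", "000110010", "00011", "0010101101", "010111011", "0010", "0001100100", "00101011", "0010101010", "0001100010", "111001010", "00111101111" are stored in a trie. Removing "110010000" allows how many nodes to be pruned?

0

After clearing the end-marker at "110010000", prune upward until reaching a node still needed by another word.
Every node on "110010000" is still needed (e.g. by "1100100001"), so nothing is freed.
Nodes removed: 0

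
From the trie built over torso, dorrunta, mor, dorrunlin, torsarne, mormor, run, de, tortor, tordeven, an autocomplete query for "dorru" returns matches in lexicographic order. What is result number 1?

dorrunlin

DFS of the "dorru" subtree visits, in order: "dorrunlin", "dorrunta"
The 1st is dorrunlin.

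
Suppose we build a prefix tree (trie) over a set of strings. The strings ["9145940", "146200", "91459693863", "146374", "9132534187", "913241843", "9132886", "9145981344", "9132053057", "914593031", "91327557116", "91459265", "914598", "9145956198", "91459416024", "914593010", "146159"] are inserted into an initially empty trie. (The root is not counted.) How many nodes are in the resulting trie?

78

Trace insertions, counting only characters that open a new branch:
  "9145940" → 7 new (9, 1, 4, 5, 9, 4, 0)
  "146200" → 6 new (1, 4, 6, 2, 0, 0)
  "91459693863" → prefix "91459" already present; 6 new (6, 9, 3, 8, 6, 3)
  "146374" → prefix "146" already present; 3 new (3, 7, 4)
  "9132534187" → prefix "91" already present; 8 new (3, 2, 5, 3, 4, 1, 8, 7)
  "913241843" → prefix "9132" already present; 5 new (4, 1, 8, 4, 3)
  "9132886" → prefix "9132" already present; 3 new (8, 8, 6)
  "9145981344" → prefix "91459" already present; 5 new (8, 1, 3, 4, 4)
  "9132053057" → prefix "9132" already present; 6 new (0, 5, 3, 0, 5, 7)
  "914593031" → prefix "91459" already present; 4 new (3, 0, 3, 1)
  "91327557116" → prefix "9132" already present; 7 new (7, 5, 5, 7, 1, 1, 6)
  "91459265" → prefix "91459" already present; 3 new (2, 6, 5)
  "914598" → prefix "914598" already present; 0 new (none)
  "9145956198" → prefix "91459" already present; 5 new (5, 6, 1, 9, 8)
  "91459416024" → prefix "914594" already present; 5 new (1, 6, 0, 2, 4)
  "914593010" → prefix "9145930" already present; 2 new (1, 0)
  "146159" → prefix "146" already present; 3 new (1, 5, 9)
Total nodes = 7 + 6 + 6 + 3 + 8 + 5 + 3 + 5 + 6 + 4 + 7 + 3 + 0 + 5 + 5 + 2 + 3 = 78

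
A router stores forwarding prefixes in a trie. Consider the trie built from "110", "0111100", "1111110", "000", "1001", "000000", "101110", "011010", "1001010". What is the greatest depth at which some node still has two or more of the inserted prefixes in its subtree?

4

Look for the deepest trie node that still has at least two words in its subtree.
"1001" and "1001010" agree on "1001" (4 characters) before diverging; nothing deeper is shared.
Longest shared-prefix length: 4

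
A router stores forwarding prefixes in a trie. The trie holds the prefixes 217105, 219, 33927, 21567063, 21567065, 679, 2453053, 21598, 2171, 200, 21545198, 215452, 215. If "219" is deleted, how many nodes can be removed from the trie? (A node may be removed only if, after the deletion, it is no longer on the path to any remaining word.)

1

After clearing the end-marker at "219", prune upward until reaching a node still needed by another word.
The suffix "9" (1 node) is used only by "219"; the node for "21" still has the child "7", so pruning stops there.
Nodes removed: 1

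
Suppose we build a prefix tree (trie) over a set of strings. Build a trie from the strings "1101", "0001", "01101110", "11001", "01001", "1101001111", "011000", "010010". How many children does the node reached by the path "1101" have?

Follow the path "1101" to its node, then look at its outgoing edges.
Characters that immediately follow "1101" among the stored strings: {0}.
That node has 1 child edge.

1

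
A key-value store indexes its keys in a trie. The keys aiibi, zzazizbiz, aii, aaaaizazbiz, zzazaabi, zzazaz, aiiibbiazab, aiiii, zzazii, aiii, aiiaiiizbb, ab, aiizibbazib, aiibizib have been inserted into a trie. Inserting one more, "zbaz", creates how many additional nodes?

3

The longest prefix of "zbaz" already in the trie is "z" (length 1).
New nodes needed: |"zbaz"| − 1 = 4 − 1 = 3.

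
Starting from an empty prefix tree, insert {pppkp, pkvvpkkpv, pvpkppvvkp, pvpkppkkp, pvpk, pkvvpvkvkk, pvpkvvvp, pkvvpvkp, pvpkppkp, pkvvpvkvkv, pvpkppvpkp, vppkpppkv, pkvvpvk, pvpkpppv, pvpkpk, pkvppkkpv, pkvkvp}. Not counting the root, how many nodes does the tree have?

61

Trace insertions, counting only characters that open a new branch:
  "pppkp" → 5 new (p, p, p, k, p)
  "pkvvpkkpv" → prefix "p" already present; 8 new (k, v, v, p, k, k, p, v)
  "pvpkppvvkp" → prefix "p" already present; 9 new (v, p, k, p, p, v, v, k, p)
  "pvpkppkkp" → prefix "pvpkpp" already present; 3 new (k, k, p)
  "pvpk" → prefix "pvpk" already present; 0 new (none)
  "pkvvpvkvkk" → prefix "pkvvp" already present; 5 new (v, k, v, k, k)
  "pvpkvvvp" → prefix "pvpk" already present; 4 new (v, v, v, p)
  "pkvvpvkp" → prefix "pkvvpvk" already present; 1 new (p)
  "pvpkppkp" → prefix "pvpkppk" already present; 1 new (p)
  "pkvvpvkvkv" → prefix "pkvvpvkvk" already present; 1 new (v)
  "pvpkppvpkp" → prefix "pvpkppv" already present; 3 new (p, k, p)
  "vppkpppkv" → 9 new (v, p, p, k, p, p, p, k, v)
  "pkvvpvk" → prefix "pkvvpvk" already present; 0 new (none)
  "pvpkpppv" → prefix "pvpkpp" already present; 2 new (p, v)
  "pvpkpk" → prefix "pvpkp" already present; 1 new (k)
  "pkvppkkpv" → prefix "pkv" already present; 6 new (p, p, k, k, p, v)
  "pkvkvp" → prefix "pkv" already present; 3 new (k, v, p)
Total nodes = 5 + 8 + 9 + 3 + 0 + 5 + 4 + 1 + 1 + 1 + 3 + 9 + 0 + 2 + 1 + 6 + 3 = 61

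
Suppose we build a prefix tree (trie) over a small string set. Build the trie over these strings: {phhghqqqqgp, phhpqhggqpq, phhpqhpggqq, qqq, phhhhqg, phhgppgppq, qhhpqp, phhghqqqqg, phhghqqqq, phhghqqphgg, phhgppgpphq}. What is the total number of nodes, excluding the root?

Trace insertions, counting only characters that open a new branch:
  "phhghqqqqgp" → 11 new (p, h, h, g, h, q, q, q, q, g, p)
  "phhpqhggqpq" → prefix "phh" already present; 8 new (p, q, h, g, g, q, p, q)
  "phhpqhpggqq" → prefix "phhpqh" already present; 5 new (p, g, g, q, q)
  "qqq" → 3 new (q, q, q)
  "phhhhqg" → prefix "phh" already present; 4 new (h, h, q, g)
  "phhgppgppq" → prefix "phhg" already present; 6 new (p, p, g, p, p, q)
  "qhhpqp" → prefix "q" already present; 5 new (h, h, p, q, p)
  "phhghqqqqg" → prefix "phhghqqqqg" already present; 0 new (none)
  "phhghqqqq" → prefix "phhghqqqq" already present; 0 new (none)
  "phhghqqphgg" → prefix "phhghqq" already present; 4 new (p, h, g, g)
  "phhgppgpphq" → prefix "phhgppgpp" already present; 2 new (h, q)
Total nodes = 11 + 8 + 5 + 3 + 4 + 6 + 5 + 0 + 0 + 4 + 2 = 48

48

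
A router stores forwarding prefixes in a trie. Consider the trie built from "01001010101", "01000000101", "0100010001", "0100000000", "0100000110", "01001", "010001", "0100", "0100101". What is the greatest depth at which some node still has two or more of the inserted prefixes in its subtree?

8

Equivalently: take the maximum, over all pairs, of their longest common prefix length.
"0100000000" and "01000000101" agree on "01000000" (8 characters) before diverging; nothing deeper is shared.
Longest shared-prefix length: 8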